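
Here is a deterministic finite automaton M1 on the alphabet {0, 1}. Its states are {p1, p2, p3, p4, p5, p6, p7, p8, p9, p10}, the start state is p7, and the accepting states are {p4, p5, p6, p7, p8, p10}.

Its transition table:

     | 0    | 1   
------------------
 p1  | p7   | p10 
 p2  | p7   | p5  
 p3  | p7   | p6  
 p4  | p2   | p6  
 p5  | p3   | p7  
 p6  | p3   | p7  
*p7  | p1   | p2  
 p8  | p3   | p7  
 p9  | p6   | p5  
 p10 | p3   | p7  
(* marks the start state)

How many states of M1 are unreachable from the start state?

No path from p7 leads to p4, p8, p9; the other 7 states are all reachable.

3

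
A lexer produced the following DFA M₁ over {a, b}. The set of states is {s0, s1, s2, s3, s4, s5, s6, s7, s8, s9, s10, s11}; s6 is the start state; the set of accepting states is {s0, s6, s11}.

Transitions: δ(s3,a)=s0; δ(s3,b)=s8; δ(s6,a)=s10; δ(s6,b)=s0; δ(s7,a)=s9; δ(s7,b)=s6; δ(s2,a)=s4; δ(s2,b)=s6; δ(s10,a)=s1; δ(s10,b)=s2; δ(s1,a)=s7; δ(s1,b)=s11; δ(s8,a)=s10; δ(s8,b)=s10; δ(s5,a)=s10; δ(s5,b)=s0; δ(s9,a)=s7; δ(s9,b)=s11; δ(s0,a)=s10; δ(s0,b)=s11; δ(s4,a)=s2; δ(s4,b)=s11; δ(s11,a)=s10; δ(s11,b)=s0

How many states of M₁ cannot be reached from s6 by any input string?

No path from s6 leads to s3, s5, s8; the other 9 states are all reachable.

3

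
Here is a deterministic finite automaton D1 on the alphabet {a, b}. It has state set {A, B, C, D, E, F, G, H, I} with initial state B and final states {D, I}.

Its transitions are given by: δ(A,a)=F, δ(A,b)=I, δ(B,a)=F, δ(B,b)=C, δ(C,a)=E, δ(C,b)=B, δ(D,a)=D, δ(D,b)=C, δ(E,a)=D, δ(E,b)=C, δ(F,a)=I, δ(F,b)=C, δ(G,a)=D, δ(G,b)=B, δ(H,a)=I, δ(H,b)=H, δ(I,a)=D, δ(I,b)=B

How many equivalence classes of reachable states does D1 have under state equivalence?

3

Reachable states from the start: {B,C,D,E,F,I}. Unreachable: {A,G,H} — drop them.
P0 = {D,I} | {B,C,E,F}.
On input a, block {B,C,E,F} splits into {B,C} and {E,F}.
The partition is now stable with 3 blocks: {D,I} | {B,C} | {E,F}.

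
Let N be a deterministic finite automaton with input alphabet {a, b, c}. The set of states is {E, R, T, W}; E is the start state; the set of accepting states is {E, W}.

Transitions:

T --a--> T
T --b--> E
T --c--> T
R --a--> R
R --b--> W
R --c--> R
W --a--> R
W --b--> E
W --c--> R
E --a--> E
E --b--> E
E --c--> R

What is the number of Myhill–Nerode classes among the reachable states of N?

3

Reachable states from the start: {E,R,W}. Unreachable: {T} — drop them.
Start with accepting vs non-accepting: {E,W} | {R}.
On input a, block {E,W} splits into {E} and {W}.
Stable partition: {E} | {R} | {W} — 3 equivalence classes.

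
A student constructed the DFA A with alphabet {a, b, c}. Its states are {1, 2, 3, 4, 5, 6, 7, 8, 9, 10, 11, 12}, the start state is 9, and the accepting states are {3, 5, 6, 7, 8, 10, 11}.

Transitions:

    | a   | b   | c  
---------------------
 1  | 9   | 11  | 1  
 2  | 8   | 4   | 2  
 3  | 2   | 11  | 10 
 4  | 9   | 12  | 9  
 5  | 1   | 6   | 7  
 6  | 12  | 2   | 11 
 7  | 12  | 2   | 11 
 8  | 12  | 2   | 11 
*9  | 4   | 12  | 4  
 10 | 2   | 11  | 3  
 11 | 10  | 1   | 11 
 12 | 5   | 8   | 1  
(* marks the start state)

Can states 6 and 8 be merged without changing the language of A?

Every state is reachable, so we keep all 12.
Start with accepting vs non-accepting: {3,5,6,7,8,10,11} | {1,2,4,9,12}.
On input a, block {3,5,6,7,8,10,11} splits into {3,5,6,7,8,10} and {11}.
Split {3,5,6,7,8,10} by δ(·,b) → {6,7,8} and {3,10} and {5}.
Refine {1,2,4,9,12} on symbol a: members go to different blocks, giving {1,4,9} and {2} and {12}.
On input b, block {1,4,9} splits into {4,9} and {1}.
The partition is now stable with 8 blocks: {6,7,8} | {4,9} | {11} | {3,10} | {5} | {2} | {12} | {1}.
6 and 8 lie in the same block of the stable partition, so they are equivalent — no string distinguishes them.

Yes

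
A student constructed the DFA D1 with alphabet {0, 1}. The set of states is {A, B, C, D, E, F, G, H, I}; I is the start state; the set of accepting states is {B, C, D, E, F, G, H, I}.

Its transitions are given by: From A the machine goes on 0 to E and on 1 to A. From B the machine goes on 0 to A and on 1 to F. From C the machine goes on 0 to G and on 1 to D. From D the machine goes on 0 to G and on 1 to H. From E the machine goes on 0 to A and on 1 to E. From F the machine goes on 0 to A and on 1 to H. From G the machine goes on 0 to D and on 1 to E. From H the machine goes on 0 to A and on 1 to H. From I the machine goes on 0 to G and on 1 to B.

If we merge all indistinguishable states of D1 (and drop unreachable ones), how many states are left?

3

Reachable states from the start: {A,B,D,E,F,G,H,I}. Unreachable: {C} — drop them.
Initial partition by acceptance: {B,D,E,F,G,H,I} | {A}.
On input 0, block {B,D,E,F,G,H,I} splits into {B,E,F,H} and {D,G,I}.
Stable partition: {B,E,F,H} | {A} | {D,G,I} — 3 equivalence classes.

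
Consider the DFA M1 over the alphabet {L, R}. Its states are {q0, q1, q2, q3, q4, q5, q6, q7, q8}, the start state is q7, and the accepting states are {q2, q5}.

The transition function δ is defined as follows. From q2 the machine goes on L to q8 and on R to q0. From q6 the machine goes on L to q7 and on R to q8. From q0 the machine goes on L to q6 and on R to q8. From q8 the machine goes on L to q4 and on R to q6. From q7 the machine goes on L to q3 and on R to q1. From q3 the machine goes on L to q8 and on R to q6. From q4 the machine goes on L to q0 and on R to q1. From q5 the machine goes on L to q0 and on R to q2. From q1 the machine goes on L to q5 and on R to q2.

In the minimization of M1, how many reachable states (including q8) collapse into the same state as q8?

Initial partition by acceptance: {q2,q5} | {q0,q1,q3,q4,q6,q7,q8}.
Refine {q2,q5} on symbol R: members go to different blocks, giving {q2} and {q5}.
On input L, block {q0,q1,q3,q4,q6,q7,q8} splits into {q0,q3,q4,q6,q7,q8} and {q1}.
On input R, block {q0,q3,q4,q6,q7,q8} splits into {q0,q3,q6,q8} and {q4,q7}.
Split {q0,q3,q6,q8} by δ(·,L) → {q0,q3} and {q6,q8}.
The partition is now stable with 6 blocks: {q2} | {q0,q3} | {q5} | {q1} | {q4,q7} | {q6,q8}.
State q8 belongs to the block {q6,q8}, which has 2 states.

2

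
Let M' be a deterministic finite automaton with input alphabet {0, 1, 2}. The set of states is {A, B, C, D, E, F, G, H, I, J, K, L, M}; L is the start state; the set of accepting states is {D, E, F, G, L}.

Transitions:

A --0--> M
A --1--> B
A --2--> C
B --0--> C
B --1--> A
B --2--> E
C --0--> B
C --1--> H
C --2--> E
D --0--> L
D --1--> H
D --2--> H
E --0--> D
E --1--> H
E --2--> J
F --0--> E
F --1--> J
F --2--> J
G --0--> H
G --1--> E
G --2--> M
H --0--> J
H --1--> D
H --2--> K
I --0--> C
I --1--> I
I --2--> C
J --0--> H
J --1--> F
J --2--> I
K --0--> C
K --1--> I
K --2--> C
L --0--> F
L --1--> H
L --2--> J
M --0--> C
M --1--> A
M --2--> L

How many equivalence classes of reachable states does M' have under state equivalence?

6

Reachable states from the start: {A,B,C,D,E,F,H,I,J,K,L,M}. Unreachable: {G} — drop them.
P0 = {D,E,F,L} | {A,B,C,H,I,J,K,M}.
Split {A,B,C,H,I,J,K,M} by δ(·,1) → {A,B,C,I,K,M} and {H,J}.
On input 1, block {A,B,C,I,K,M} splits into {A,B,I,K,M} and {C}.
Split {A,B,I,K,M} by δ(·,0) → {B,I,K,M} and {A}.
Refine {B,I,K,M} on symbol 1: members go to different blocks, giving {B,M} and {I,K}.
Stable partition: {D,E,F,L} | {B,M} | {H,J} | {C} | {A} | {I,K} — 6 equivalence classes.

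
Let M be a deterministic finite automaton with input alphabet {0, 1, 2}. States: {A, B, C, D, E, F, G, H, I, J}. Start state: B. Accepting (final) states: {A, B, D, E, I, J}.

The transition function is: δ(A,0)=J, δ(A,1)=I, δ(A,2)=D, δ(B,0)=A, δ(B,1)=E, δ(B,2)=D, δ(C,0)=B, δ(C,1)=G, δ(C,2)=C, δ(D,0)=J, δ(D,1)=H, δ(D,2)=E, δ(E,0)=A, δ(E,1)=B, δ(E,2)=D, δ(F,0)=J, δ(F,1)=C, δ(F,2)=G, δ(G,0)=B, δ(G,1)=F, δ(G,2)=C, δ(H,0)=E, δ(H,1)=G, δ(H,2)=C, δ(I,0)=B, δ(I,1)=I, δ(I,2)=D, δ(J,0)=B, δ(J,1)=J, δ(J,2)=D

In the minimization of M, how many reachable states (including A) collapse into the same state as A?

Initial partition by acceptance: {A,B,D,E,I,J} | {C,F,G,H}.
On input 1, block {A,B,D,E,I,J} splits into {A,B,E,I,J} and {D}.
Stable partition: {A,B,E,I,J} | {C,F,G,H} | {D} — 3 equivalence classes.
The equivalence class containing A is {A,B,E,I,J}, of size 5.

5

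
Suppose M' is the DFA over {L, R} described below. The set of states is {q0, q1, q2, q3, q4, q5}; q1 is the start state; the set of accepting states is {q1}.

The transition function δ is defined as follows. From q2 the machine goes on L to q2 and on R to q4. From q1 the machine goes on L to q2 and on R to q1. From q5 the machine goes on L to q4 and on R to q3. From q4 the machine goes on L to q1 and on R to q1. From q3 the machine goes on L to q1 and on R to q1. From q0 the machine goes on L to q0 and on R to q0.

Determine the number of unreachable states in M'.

3

No path from q1 leads to q0, q3, q5; the other 3 states are all reachable.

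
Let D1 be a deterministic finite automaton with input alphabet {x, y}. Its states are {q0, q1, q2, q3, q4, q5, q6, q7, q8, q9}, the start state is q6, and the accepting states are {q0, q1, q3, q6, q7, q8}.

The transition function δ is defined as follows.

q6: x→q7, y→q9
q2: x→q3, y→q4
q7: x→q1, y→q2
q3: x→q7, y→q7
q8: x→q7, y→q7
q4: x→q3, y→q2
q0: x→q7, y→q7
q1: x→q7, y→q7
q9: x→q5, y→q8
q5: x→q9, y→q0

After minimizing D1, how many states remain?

Every state is reachable, so we keep all 10.
Start with accepting vs non-accepting: {q0,q1,q3,q6,q7,q8} | {q2,q4,q5,q9}.
Split {q0,q1,q3,q6,q7,q8} by δ(·,y) → {q0,q1,q3,q8} and {q6,q7}.
Split {q2,q4,q5,q9} by δ(·,x) → {q2,q4} and {q5,q9}.
Split {q6,q7} by δ(·,x) → {q6} and {q7}.
No further refinement is possible. Final partition (5 blocks): {q0,q1,q3,q8} | {q2,q4} | {q6} | {q5,q9} | {q7}.

5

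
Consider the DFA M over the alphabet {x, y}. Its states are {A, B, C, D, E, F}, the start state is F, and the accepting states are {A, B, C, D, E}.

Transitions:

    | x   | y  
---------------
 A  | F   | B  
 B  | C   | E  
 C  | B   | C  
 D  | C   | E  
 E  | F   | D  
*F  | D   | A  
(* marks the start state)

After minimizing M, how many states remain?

4

All states are reachable from the start state.
P0 = {A,B,C,D,E} | {F}.
On input x, block {A,B,C,D,E} splits into {B,C,D} and {A,E}.
On input y, block {B,C,D} splits into {B,D} and {C}.
No further refinement is possible. Final partition (4 blocks): {B,D} | {F} | {A,E} | {C}.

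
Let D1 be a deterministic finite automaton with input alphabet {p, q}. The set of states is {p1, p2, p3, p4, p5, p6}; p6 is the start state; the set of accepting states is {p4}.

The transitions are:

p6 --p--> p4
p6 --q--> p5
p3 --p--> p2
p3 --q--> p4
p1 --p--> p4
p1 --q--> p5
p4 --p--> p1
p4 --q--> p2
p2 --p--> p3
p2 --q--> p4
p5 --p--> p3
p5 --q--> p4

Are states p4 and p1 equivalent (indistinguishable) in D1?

All states are reachable from the start state.
Start with accepting vs non-accepting: {p4} | {p1,p2,p3,p5,p6}.
On input p, block {p1,p2,p3,p5,p6} splits into {p2,p3,p5} and {p1,p6}.
The partition is now stable with 3 blocks: {p4} | {p2,p3,p5} | {p1,p6}.
p4 and p1 end up in different blocks, so they are distinguishable. For instance, the string 'ε' is accepted from only p4.

No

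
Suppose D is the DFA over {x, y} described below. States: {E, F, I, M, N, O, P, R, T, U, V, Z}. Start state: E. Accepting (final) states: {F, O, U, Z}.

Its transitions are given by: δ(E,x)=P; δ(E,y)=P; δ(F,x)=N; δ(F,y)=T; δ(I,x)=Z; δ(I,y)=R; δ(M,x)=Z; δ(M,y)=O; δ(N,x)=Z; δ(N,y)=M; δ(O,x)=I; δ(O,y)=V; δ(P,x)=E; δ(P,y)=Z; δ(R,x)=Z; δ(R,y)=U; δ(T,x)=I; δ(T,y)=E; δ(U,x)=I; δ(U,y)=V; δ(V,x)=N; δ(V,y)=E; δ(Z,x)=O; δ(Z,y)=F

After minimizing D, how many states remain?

All states are reachable from the start state.
Initial partition by acceptance: {F,O,U,Z} | {E,I,M,N,P,R,T,V}.
Split {F,O,U,Z} by δ(·,x) → {F,O,U} and {Z}.
Refine {E,I,M,N,P,R,T,V} on symbol x: members go to different blocks, giving {E,P,T,V} and {I,M,N,R}.
Split {E,P,T,V} by δ(·,x) → {T,V} and {E,P}.
Split {I,M,N,R} by δ(·,y) → {M,R} and {I,N}.
Split {E,P} by δ(·,y) → {E} and {P}.
The partition is now stable with 7 blocks: {F,O,U} | {T,V} | {Z} | {M,R} | {E} | {I,N} | {P}.

7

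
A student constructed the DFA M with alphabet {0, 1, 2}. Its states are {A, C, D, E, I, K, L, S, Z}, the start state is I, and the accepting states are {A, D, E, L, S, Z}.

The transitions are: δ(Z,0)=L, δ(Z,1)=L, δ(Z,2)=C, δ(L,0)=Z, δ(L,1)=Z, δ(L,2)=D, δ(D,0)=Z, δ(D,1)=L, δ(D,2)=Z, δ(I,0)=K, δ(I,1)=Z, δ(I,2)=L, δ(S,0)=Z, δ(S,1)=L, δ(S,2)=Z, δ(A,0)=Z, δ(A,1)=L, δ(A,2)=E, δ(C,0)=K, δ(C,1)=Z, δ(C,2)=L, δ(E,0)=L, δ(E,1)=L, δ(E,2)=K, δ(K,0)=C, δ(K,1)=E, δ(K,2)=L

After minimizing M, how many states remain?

States {A,S} cannot be reached from the start state, so discard them.
P0 = {D,E,L,Z} | {C,I,K}.
Refine {D,E,L,Z} on symbol 2: members go to different blocks, giving {E,Z} and {D,L}.
On input 1, block {D,L} splits into {D} and {L}.
Stable partition: {E,Z} | {C,I,K} | {D} | {L} — 4 equivalence classes.

4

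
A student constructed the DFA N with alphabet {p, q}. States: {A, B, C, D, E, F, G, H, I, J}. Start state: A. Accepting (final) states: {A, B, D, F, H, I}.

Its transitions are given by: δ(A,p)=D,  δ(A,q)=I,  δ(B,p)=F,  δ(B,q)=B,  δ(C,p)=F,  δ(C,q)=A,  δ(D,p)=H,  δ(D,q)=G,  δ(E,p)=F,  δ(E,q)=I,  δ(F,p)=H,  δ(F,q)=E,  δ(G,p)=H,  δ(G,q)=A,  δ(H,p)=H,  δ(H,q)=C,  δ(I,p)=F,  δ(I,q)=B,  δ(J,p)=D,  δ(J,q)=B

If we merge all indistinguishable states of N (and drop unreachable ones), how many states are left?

First remove the unreachable states {J}; 9 states remain.
P0 = {A,B,D,F,H,I} | {C,E,G}.
On input q, block {A,B,D,F,H,I} splits into {A,B,I} and {D,F,H}.
No further refinement is possible. Final partition (3 blocks): {A,B,I} | {C,E,G} | {D,F,H}.

3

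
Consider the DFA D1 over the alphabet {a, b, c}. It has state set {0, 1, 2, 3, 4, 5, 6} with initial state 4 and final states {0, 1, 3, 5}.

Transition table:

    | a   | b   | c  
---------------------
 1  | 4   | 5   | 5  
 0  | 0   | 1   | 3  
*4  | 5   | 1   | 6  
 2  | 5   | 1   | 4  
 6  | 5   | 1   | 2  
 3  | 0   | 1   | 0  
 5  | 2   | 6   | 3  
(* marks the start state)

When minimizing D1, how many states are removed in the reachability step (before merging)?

0

Exploring from 4, all states are eventually visited, so none are unreachable.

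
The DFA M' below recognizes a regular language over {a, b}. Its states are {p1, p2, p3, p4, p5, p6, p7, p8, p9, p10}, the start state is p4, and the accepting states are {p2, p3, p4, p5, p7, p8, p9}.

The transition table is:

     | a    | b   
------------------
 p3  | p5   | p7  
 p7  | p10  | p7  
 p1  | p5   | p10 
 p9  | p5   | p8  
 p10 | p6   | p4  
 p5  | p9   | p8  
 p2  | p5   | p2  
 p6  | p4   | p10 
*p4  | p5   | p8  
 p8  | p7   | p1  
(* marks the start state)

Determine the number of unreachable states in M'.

2

BFS from p4 reaches {p1, p4, p5, p6, p7, p8, p9, p10}; the 2 state(s) p2, p3 are never visited.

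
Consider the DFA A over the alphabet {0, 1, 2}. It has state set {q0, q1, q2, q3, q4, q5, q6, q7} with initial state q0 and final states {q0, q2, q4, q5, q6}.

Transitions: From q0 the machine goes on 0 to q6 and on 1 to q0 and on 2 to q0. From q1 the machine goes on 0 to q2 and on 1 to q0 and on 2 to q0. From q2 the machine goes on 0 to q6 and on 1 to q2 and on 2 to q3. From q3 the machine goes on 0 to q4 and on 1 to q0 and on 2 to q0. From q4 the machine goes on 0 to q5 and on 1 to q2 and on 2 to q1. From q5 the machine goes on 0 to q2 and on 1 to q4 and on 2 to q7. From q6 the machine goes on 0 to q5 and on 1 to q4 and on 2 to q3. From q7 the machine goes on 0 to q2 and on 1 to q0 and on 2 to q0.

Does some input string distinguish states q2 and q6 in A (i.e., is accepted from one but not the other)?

Initial partition by acceptance: {q0,q2,q4,q5,q6} | {q1,q3,q7}.
On input 2, block {q0,q2,q4,q5,q6} splits into {q2,q4,q5,q6} and {q0}.
No further refinement is possible. Final partition (3 blocks): {q2,q4,q5,q6} | {q1,q3,q7} | {q0}.
q2 and q6 lie in the same block of the stable partition, so they are equivalent — no string distinguishes them.

No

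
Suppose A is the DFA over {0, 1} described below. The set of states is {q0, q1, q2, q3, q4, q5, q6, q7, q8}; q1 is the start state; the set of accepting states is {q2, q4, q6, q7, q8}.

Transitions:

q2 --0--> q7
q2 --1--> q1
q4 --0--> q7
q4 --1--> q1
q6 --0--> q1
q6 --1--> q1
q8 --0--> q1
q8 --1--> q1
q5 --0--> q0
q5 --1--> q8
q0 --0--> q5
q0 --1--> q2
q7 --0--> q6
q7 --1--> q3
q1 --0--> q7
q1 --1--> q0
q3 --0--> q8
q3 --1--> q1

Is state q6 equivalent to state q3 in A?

States {q4} cannot be reached from the start state, so discard them.
Start with accepting vs non-accepting: {q2,q6,q7,q8} | {q0,q1,q3,q5}.
Split {q2,q6,q7,q8} by δ(·,0) → {q2,q7} and {q6,q8}.
On input 0, block {q2,q7} splits into {q2} and {q7}.
Split {q0,q1,q3,q5} by δ(·,0) → {q0,q5} and {q1} and {q3}.
Refine {q0,q5} on symbol 1: members go to different blocks, giving {q0} and {q5}.
No further refinement is possible. Final partition (7 blocks): {q2} | {q0} | {q6,q8} | {q7} | {q1} | {q3} | {q5}.
q6 and q3 end up in different blocks, so they are distinguishable. For instance, the string 'ε' is accepted from only q6.

No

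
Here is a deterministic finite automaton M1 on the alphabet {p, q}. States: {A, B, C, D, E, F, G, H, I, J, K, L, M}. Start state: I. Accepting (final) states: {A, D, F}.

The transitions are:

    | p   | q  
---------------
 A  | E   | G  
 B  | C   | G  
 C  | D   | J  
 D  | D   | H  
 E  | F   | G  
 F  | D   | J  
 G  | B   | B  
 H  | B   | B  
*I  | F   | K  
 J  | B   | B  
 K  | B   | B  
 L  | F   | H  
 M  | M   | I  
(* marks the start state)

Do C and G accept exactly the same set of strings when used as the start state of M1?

No

States {A,E,L,M} cannot be reached from the start state, so discard them.
Initial partition by acceptance: {D,F} | {B,C,G,H,I,J,K}.
Split {B,C,G,H,I,J,K} by δ(·,p) → {B,G,H,J,K} and {C,I}.
Split {B,G,H,J,K} by δ(·,p) → {G,H,J,K} and {B}.
No further refinement is possible. Final partition (4 blocks): {D,F} | {G,H,J,K} | {C,I} | {B}.
C and G end up in different blocks, so they are distinguishable. For instance, the string 'p' is accepted from only C.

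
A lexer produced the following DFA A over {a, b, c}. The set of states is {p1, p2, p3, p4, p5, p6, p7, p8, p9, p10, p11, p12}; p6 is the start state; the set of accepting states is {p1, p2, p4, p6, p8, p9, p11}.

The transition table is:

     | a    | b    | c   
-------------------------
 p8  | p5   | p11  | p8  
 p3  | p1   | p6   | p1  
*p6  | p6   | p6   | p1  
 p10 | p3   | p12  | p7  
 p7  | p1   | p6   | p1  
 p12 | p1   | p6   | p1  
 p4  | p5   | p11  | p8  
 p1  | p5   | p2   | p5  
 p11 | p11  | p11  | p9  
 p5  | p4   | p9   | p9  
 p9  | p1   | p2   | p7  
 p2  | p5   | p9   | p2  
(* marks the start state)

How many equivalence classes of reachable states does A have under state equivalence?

Reachable states from the start: {p1,p2,p4,p5,p6,p7,p8,p9,p11}. Unreachable: {p3,p10,p12} — drop them.
Initial partition by acceptance: {p1,p2,p4,p6,p8,p9,p11} | {p5,p7}.
On input a, block {p1,p2,p4,p6,p8,p9,p11} splits into {p1,p2,p4,p8} and {p6,p9,p11}.
Refine {p1,p2,p4,p8} on symbol b: members go to different blocks, giving {p2,p4,p8} and {p1}.
Refine {p5,p7} on symbol a: members go to different blocks, giving {p5} and {p7}.
On input a, block {p6,p9,p11} splits into {p6,p11} and {p9}.
Split {p2,p4,p8} by δ(·,b) → {p4,p8} and {p2}.
Split {p6,p11} by δ(·,c) → {p6} and {p11}.
Stable partition: {p4,p8} | {p5} | {p6} | {p1} | {p7} | {p9} | {p2} | {p11} — 8 equivalence classes.

8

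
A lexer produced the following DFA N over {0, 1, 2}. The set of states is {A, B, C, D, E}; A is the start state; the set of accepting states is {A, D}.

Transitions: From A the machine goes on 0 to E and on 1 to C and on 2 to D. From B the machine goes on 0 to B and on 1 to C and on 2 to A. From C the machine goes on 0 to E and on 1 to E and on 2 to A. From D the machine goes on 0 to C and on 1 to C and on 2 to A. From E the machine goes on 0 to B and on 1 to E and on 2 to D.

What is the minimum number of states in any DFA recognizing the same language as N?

Start with accepting vs non-accepting: {A,D} | {B,C,E}.
No further refinement is possible. Final partition (2 blocks): {A,D} | {B,C,E}.

2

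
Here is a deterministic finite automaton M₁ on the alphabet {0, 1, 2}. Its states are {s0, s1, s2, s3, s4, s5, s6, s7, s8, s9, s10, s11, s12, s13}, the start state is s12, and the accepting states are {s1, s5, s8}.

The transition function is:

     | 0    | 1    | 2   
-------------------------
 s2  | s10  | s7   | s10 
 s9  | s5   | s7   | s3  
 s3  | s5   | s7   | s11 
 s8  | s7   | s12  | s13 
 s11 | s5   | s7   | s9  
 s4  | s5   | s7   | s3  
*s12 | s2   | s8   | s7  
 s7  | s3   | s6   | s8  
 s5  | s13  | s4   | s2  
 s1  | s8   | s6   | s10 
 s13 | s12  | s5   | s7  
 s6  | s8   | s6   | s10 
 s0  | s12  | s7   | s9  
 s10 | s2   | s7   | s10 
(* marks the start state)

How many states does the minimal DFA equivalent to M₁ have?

8

States {s0,s1} cannot be reached from the start state, so discard them.
Initial partition by acceptance: {s5,s8} | {s2,s3,s4,s6,s7,s9,s10,s11,s12,s13}.
Split {s2,s3,s4,s6,s7,s9,s10,s11,s12,s13} by δ(·,0) → {s2,s7,s10,s12,s13} and {s3,s4,s6,s9,s11}.
Split {s5,s8} by δ(·,1) → {s5} and {s8}.
Split {s2,s7,s10,s12,s13} by δ(·,0) → {s2,s10,s12,s13} and {s7}.
Split {s2,s10,s12,s13} by δ(·,1) → {s2,s10} and {s12} and {s13}.
Split {s3,s4,s6,s9,s11} by δ(·,0) → {s3,s4,s9,s11} and {s6}.
The partition is now stable with 8 blocks: {s5} | {s2,s10} | {s3,s4,s9,s11} | {s8} | {s7} | {s12} | {s13} | {s6}.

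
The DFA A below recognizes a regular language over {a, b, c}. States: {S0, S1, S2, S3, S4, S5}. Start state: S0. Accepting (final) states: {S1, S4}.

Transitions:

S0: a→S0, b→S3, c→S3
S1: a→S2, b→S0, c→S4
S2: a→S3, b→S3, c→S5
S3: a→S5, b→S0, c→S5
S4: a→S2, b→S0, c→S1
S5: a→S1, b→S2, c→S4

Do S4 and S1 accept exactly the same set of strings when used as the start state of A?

Yes

Initial partition by acceptance: {S1,S4} | {S0,S2,S3,S5}.
Refine {S0,S2,S3,S5} on symbol a: members go to different blocks, giving {S0,S2,S3} and {S5}.
Refine {S0,S2,S3} on symbol a: members go to different blocks, giving {S0,S2} and {S3}.
Refine {S0,S2} on symbol a: members go to different blocks, giving {S0} and {S2}.
Stable partition: {S1,S4} | {S0} | {S5} | {S3} | {S2} — 5 equivalence classes.
S4 and S1 lie in the same block of the stable partition, so they are equivalent — no string distinguishes them.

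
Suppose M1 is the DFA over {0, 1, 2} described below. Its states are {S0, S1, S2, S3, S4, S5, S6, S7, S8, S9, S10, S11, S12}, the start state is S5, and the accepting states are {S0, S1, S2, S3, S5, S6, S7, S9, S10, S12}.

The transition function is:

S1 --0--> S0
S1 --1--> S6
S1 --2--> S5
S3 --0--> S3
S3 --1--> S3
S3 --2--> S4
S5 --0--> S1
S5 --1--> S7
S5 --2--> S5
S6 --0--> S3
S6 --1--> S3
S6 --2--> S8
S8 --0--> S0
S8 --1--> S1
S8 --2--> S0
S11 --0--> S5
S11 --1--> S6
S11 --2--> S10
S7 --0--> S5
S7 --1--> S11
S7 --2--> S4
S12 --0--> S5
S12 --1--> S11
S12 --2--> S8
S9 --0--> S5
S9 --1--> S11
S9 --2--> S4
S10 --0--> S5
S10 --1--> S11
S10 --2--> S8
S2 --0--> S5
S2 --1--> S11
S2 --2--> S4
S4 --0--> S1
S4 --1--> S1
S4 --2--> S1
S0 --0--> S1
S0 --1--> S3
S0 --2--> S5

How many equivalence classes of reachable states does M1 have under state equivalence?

First remove the unreachable states {S2,S9,S12}; 10 states remain.
Initial partition by acceptance: {S0,S1,S3,S5,S6,S7,S10} | {S4,S8,S11}.
On input 1, block {S0,S1,S3,S5,S6,S7,S10} splits into {S0,S1,S3,S5,S6} and {S7,S10}.
On input 1, block {S0,S1,S3,S5,S6} splits into {S0,S1,S3,S6} and {S5}.
Split {S0,S1,S3,S6} by δ(·,2) → {S0,S1} and {S3,S6}.
Split {S4,S8,S11} by δ(·,0) → {S4,S8} and {S11}.
Stable partition: {S0,S1} | {S4,S8} | {S7,S10} | {S5} | {S3,S6} | {S11} — 6 equivalence classes.

6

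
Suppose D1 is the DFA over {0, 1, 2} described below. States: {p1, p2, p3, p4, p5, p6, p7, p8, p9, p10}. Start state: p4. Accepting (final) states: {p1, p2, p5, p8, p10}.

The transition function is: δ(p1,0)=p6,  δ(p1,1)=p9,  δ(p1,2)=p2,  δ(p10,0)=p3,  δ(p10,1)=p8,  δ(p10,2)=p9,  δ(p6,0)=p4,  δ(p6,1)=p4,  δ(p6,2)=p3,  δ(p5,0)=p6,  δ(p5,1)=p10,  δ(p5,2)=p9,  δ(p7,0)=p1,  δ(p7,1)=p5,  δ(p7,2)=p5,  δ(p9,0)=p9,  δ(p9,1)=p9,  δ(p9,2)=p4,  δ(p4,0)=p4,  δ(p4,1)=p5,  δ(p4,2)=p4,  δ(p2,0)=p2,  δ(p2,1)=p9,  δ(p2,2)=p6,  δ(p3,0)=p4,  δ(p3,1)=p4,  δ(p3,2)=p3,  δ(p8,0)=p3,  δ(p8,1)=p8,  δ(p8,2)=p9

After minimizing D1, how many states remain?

States {p1,p2,p7} cannot be reached from the start state, so discard them.
Initial partition by acceptance: {p5,p8,p10} | {p3,p4,p6,p9}.
Split {p3,p4,p6,p9} by δ(·,1) → {p3,p6,p9} and {p4}.
On input 0, block {p3,p6,p9} splits into {p3,p6} and {p9}.
The partition is now stable with 4 blocks: {p5,p8,p10} | {p3,p6} | {p4} | {p9}.

4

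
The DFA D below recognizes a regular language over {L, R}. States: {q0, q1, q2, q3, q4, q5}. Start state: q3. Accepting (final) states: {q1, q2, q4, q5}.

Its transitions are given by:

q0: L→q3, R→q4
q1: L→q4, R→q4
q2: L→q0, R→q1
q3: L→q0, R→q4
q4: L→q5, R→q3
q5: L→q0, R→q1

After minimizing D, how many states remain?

4

Reachable states from the start: {q0,q1,q3,q4,q5}. Unreachable: {q2} — drop them.
Initial partition by acceptance: {q1,q4,q5} | {q0,q3}.
Split {q1,q4,q5} by δ(·,L) → {q1,q4} and {q5}.
Split {q1,q4} by δ(·,L) → {q1} and {q4}.
Stable partition: {q1} | {q0,q3} | {q5} | {q4} — 4 equivalence classes.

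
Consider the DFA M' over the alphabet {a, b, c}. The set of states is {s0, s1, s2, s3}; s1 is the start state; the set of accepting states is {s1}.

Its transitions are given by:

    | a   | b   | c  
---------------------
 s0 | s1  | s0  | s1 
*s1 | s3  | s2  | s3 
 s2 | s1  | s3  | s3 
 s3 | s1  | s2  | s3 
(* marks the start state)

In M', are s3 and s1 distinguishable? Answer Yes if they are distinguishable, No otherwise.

Yes

States {s0} cannot be reached from the start state, so discard them.
P0 = {s1} | {s2,s3}.
No further refinement is possible. Final partition (2 blocks): {s1} | {s2,s3}.
s3 and s1 end up in different blocks, so they are distinguishable. For instance, the string 'ε' is accepted from only s1.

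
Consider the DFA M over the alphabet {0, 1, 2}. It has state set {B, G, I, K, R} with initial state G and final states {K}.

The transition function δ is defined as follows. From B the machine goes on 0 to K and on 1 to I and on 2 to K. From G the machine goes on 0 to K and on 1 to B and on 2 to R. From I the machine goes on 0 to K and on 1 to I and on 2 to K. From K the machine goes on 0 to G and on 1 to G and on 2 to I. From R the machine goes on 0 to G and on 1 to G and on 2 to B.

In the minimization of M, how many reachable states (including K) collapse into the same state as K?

1

All states are reachable from the start state.
Initial partition by acceptance: {K} | {B,G,I,R}.
Split {B,G,I,R} by δ(·,0) → {B,G,I} and {R}.
Refine {B,G,I} on symbol 2: members go to different blocks, giving {B,I} and {G}.
No further refinement is possible. Final partition (4 blocks): {K} | {B,I} | {R} | {G}.
The equivalence class containing K is {K}, of size 1.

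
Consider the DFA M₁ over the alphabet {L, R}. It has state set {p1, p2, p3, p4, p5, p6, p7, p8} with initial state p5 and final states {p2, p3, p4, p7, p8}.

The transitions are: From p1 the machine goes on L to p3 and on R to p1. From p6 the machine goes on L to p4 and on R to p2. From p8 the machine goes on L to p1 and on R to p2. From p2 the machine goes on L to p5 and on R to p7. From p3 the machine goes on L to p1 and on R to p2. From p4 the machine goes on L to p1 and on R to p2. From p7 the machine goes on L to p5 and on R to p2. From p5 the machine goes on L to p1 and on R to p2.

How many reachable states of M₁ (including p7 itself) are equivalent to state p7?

2

Reachable states from the start: {p1,p2,p3,p5,p7}. Unreachable: {p4,p6,p8} — drop them.
P0 = {p2,p3,p7} | {p1,p5}.
Split {p1,p5} by δ(·,L) → {p1} and {p5}.
On input L, block {p2,p3,p7} splits into {p2,p7} and {p3}.
The partition is now stable with 4 blocks: {p2,p7} | {p1} | {p5} | {p3}.
State p7 belongs to the block {p2,p7}, which has 2 states.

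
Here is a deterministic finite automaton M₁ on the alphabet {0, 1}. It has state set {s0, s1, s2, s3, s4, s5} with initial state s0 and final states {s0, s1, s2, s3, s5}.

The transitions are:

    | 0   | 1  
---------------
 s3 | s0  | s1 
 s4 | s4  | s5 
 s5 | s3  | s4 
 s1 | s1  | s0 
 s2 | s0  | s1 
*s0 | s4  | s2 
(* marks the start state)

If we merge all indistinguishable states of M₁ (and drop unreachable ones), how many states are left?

5

Start with accepting vs non-accepting: {s0,s1,s2,s3,s5} | {s4}.
Refine {s0,s1,s2,s3,s5} on symbol 0: members go to different blocks, giving {s1,s2,s3,s5} and {s0}.
On input 0, block {s1,s2,s3,s5} splits into {s1,s5} and {s2,s3}.
On input 0, block {s1,s5} splits into {s1} and {s5}.
No further refinement is possible. Final partition (5 blocks): {s1} | {s4} | {s0} | {s2,s3} | {s5}.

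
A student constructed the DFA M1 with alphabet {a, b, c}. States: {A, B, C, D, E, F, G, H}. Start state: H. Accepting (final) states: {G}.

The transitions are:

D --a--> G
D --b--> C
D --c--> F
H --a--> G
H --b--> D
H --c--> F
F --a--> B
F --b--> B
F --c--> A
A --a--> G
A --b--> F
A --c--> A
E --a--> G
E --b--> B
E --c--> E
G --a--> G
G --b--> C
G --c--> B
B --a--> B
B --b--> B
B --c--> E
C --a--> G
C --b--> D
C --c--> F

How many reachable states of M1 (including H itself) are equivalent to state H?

3

Every state is reachable, so we keep all 8.
Start with accepting vs non-accepting: {G} | {A,B,C,D,E,F,H}.
On input a, block {A,B,C,D,E,F,H} splits into {A,C,D,E,H} and {B,F}.
On input b, block {A,C,D,E,H} splits into {C,D,H} and {A,E}.
Stable partition: {G} | {C,D,H} | {B,F} | {A,E} — 4 equivalence classes.
The equivalence class containing H is {C,D,H}, of size 3.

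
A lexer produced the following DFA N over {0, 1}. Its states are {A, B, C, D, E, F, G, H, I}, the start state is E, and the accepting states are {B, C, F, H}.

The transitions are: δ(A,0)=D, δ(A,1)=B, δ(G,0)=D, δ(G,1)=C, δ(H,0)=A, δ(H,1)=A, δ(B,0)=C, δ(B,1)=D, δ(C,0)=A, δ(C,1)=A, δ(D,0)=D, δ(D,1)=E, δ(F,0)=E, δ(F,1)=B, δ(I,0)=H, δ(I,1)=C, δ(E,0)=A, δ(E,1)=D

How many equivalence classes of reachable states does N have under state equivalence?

States {F,G,H,I} cannot be reached from the start state, so discard them.
Initial partition by acceptance: {B,C} | {A,D,E}.
Refine {B,C} on symbol 0: members go to different blocks, giving {B} and {C}.
Refine {A,D,E} on symbol 1: members go to different blocks, giving {D,E} and {A}.
On input 0, block {D,E} splits into {D} and {E}.
No further refinement is possible. Final partition (5 blocks): {B} | {D} | {C} | {A} | {E}.

5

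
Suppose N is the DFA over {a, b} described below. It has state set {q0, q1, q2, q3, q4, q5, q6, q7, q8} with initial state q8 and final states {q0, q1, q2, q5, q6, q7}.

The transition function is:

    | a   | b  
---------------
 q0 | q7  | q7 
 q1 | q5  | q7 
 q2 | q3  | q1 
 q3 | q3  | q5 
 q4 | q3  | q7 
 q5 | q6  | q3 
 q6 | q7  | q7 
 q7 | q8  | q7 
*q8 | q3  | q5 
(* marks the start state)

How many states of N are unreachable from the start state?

BFS from q8 reaches {q3, q5, q6, q7, q8}; the 4 state(s) q0, q1, q2, q4 are never visited.

4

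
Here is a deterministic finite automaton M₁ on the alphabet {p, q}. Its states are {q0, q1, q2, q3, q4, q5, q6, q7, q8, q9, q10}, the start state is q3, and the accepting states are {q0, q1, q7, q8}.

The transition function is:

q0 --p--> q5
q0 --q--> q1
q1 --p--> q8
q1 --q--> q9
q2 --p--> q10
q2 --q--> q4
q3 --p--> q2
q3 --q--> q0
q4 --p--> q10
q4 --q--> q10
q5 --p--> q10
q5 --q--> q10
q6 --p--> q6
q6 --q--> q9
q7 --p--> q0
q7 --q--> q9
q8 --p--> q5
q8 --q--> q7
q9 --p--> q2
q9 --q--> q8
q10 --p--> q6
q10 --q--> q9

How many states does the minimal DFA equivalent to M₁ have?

Initial partition by acceptance: {q0,q1,q7,q8} | {q2,q3,q4,q5,q6,q9,q10}.
On input p, block {q0,q1,q7,q8} splits into {q0,q8} and {q1,q7}.
On input q, block {q2,q3,q4,q5,q6,q9,q10} splits into {q2,q4,q5,q6,q10} and {q3,q9}.
Split {q2,q4,q5,q6,q10} by δ(·,q) → {q2,q4,q5} and {q6,q10}.
Split {q2,q4,q5} by δ(·,q) → {q4,q5} and {q2}.
Stable partition: {q0,q8} | {q4,q5} | {q1,q7} | {q3,q9} | {q6,q10} | {q2} — 6 equivalence classes.

6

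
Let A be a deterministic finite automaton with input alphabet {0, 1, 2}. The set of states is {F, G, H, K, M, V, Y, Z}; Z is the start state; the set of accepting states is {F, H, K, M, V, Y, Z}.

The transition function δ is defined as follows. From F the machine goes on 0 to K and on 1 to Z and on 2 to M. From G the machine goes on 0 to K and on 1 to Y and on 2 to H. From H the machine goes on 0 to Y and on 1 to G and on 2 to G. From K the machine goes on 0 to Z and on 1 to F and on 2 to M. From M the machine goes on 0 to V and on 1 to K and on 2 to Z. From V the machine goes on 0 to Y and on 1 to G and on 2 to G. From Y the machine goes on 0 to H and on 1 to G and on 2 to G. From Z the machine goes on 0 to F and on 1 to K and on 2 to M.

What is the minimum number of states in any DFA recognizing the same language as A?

Every state is reachable, so we keep all 8.
P0 = {F,H,K,M,V,Y,Z} | {G}.
On input 1, block {F,H,K,M,V,Y,Z} splits into {F,K,M,Z} and {H,V,Y}.
Split {F,K,M,Z} by δ(·,0) → {F,K,Z} and {M}.
No further refinement is possible. Final partition (4 blocks): {F,K,Z} | {G} | {H,V,Y} | {M}.

4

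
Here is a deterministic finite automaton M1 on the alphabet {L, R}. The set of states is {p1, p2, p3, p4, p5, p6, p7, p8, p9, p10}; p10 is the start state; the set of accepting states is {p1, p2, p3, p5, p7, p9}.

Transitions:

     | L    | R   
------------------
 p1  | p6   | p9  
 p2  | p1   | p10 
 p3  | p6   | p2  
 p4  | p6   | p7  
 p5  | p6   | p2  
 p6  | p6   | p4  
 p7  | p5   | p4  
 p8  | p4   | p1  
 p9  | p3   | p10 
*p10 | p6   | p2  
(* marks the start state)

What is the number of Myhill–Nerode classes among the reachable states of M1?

First remove the unreachable states {p8}; 9 states remain.
Initial partition by acceptance: {p1,p2,p3,p5,p7,p9} | {p4,p6,p10}.
On input L, block {p1,p2,p3,p5,p7,p9} splits into {p1,p3,p5} and {p2,p7,p9}.
On input R, block {p4,p6,p10} splits into {p4,p10} and {p6}.
No further refinement is possible. Final partition (4 blocks): {p1,p3,p5} | {p4,p10} | {p2,p7,p9} | {p6}.

4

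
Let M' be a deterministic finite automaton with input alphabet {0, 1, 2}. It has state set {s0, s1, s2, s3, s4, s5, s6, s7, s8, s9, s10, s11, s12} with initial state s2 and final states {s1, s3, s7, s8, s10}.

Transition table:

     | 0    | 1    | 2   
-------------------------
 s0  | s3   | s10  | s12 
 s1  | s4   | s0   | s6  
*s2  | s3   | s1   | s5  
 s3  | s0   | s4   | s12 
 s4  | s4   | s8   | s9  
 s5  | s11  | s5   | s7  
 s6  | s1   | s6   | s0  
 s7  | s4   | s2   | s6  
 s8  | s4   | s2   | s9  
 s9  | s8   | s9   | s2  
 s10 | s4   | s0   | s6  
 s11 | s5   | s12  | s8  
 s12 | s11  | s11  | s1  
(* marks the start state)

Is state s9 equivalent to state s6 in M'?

Start with accepting vs non-accepting: {s1,s3,s7,s8,s10} | {s0,s2,s4,s5,s6,s9,s11,s12}.
Split {s0,s2,s4,s5,s6,s9,s11,s12} by δ(·,0) → {s0,s2,s6,s9} and {s4,s5,s11,s12}.
Refine {s1,s3,s7,s8,s10} on symbol 0: members go to different blocks, giving {s1,s7,s8,s10} and {s3}.
On input 0, block {s0,s2,s6,s9} splits into {s0,s2} and {s6,s9}.
Split {s4,s5,s11,s12} by δ(·,1) → {s5,s11,s12} and {s4}.
Stable partition: {s1,s7,s8,s10} | {s0,s2} | {s5,s11,s12} | {s3} | {s6,s9} | {s4} — 6 equivalence classes.
s9 and s6 lie in the same block of the stable partition, so they are equivalent — no string distinguishes them.

Yes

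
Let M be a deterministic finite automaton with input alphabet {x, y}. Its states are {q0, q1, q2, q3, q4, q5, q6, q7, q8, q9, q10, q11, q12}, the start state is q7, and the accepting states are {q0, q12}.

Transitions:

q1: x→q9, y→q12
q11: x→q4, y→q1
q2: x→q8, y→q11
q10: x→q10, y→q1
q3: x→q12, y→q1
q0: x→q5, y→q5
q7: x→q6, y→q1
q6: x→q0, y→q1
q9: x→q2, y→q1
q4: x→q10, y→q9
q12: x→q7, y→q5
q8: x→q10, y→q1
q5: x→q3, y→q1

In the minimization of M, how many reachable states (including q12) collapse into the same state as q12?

2

Initial partition by acceptance: {q0,q12} | {q1,q2,q3,q4,q5,q6,q7,q8,q9,q10,q11}.
On input x, block {q1,q2,q3,q4,q5,q6,q7,q8,q9,q10,q11} splits into {q1,q2,q4,q5,q7,q8,q9,q10,q11} and {q3,q6}.
Split {q1,q2,q4,q5,q7,q8,q9,q10,q11} by δ(·,x) → {q1,q2,q4,q8,q9,q10,q11} and {q5,q7}.
On input y, block {q1,q2,q4,q8,q9,q10,q11} splits into {q2,q4,q8,q9,q10,q11} and {q1}.
On input y, block {q2,q4,q8,q9,q10,q11} splits into {q8,q9,q10,q11} and {q2,q4}.
Split {q8,q9,q10,q11} by δ(·,x) → {q8,q10} and {q9,q11}.
The partition is now stable with 7 blocks: {q0,q12} | {q8,q10} | {q3,q6} | {q5,q7} | {q1} | {q2,q4} | {q9,q11}.
State q12 belongs to the block {q0,q12}, which has 2 states.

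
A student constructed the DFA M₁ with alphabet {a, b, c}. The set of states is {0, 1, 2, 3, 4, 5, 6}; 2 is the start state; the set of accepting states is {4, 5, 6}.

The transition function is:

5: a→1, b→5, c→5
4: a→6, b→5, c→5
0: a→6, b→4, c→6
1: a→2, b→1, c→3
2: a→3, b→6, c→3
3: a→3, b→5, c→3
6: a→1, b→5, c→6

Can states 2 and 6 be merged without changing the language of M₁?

No

Reachable states from the start: {1,2,3,5,6}. Unreachable: {0,4} — drop them.
Start with accepting vs non-accepting: {5,6} | {1,2,3}.
On input b, block {1,2,3} splits into {2,3} and {1}.
No further refinement is possible. Final partition (3 blocks): {5,6} | {2,3} | {1}.
2 and 6 end up in different blocks, so they are distinguishable. For instance, the string 'ε' is accepted from only 6.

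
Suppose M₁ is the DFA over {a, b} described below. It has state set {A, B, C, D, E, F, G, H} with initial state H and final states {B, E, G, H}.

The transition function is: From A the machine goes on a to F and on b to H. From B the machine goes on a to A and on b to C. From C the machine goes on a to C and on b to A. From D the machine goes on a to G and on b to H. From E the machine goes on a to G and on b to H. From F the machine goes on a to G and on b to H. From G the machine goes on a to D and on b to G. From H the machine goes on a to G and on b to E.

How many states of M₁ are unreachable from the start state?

4

No path from H leads to A, B, C, F; the other 4 states are all reachable.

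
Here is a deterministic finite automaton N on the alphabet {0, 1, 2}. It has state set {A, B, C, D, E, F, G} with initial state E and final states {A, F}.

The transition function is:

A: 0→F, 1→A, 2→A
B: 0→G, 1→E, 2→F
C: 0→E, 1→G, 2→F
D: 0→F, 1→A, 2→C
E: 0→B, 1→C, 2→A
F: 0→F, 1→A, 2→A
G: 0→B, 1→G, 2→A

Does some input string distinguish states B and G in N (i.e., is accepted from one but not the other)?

Reachable states from the start: {A,B,C,E,F,G}. Unreachable: {D} — drop them.
Start with accepting vs non-accepting: {A,F} | {B,C,E,G}.
The partition is now stable with 2 blocks: {A,F} | {B,C,E,G}.
B and G lie in the same block of the stable partition, so they are equivalent — no string distinguishes them.

No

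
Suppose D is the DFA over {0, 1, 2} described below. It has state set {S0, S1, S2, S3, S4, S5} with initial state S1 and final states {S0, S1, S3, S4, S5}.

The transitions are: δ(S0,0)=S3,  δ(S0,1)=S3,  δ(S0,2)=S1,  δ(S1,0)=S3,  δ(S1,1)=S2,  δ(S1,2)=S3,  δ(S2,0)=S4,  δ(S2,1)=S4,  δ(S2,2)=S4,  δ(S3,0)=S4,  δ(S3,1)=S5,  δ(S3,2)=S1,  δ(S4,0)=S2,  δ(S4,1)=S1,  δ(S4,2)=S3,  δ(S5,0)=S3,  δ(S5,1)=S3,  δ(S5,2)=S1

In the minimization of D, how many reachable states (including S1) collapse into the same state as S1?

States {S0} cannot be reached from the start state, so discard them.
Start with accepting vs non-accepting: {S1,S3,S4,S5} | {S2}.
Split {S1,S3,S4,S5} by δ(·,0) → {S1,S3,S5} and {S4}.
Refine {S1,S3,S5} on symbol 0: members go to different blocks, giving {S1,S5} and {S3}.
Split {S1,S5} by δ(·,1) → {S1} and {S5}.
No further refinement is possible. Final partition (5 blocks): {S1} | {S2} | {S4} | {S3} | {S5}.
State S1 belongs to the block {S1}, which has 1 states.

1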